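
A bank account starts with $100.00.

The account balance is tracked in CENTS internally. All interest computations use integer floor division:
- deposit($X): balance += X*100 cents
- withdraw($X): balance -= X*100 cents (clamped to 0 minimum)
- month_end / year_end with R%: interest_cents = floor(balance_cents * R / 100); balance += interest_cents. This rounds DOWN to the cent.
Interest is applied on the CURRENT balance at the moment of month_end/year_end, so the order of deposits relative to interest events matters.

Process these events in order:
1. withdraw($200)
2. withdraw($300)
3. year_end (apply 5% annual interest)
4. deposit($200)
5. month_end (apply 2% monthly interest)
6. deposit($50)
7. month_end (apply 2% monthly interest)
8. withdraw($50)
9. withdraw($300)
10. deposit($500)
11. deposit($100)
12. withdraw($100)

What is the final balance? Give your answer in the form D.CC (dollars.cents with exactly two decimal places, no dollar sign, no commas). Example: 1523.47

After 1 (withdraw($200)): balance=$0.00 total_interest=$0.00
After 2 (withdraw($300)): balance=$0.00 total_interest=$0.00
After 3 (year_end (apply 5% annual interest)): balance=$0.00 total_interest=$0.00
After 4 (deposit($200)): balance=$200.00 total_interest=$0.00
After 5 (month_end (apply 2% monthly interest)): balance=$204.00 total_interest=$4.00
After 6 (deposit($50)): balance=$254.00 total_interest=$4.00
After 7 (month_end (apply 2% monthly interest)): balance=$259.08 total_interest=$9.08
After 8 (withdraw($50)): balance=$209.08 total_interest=$9.08
After 9 (withdraw($300)): balance=$0.00 total_interest=$9.08
After 10 (deposit($500)): balance=$500.00 total_interest=$9.08
After 11 (deposit($100)): balance=$600.00 total_interest=$9.08
After 12 (withdraw($100)): balance=$500.00 total_interest=$9.08

Answer: 500.00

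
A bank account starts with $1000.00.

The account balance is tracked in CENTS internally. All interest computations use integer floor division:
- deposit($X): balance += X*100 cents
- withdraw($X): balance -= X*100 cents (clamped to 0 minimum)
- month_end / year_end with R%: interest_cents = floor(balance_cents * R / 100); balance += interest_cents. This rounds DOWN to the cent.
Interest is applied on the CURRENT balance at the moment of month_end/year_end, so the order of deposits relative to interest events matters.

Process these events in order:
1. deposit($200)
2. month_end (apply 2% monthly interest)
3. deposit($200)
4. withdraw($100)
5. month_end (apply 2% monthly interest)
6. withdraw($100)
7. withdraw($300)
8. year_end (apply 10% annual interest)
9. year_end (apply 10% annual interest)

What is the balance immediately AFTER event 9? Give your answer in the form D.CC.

After 1 (deposit($200)): balance=$1200.00 total_interest=$0.00
After 2 (month_end (apply 2% monthly interest)): balance=$1224.00 total_interest=$24.00
After 3 (deposit($200)): balance=$1424.00 total_interest=$24.00
After 4 (withdraw($100)): balance=$1324.00 total_interest=$24.00
After 5 (month_end (apply 2% monthly interest)): balance=$1350.48 total_interest=$50.48
After 6 (withdraw($100)): balance=$1250.48 total_interest=$50.48
After 7 (withdraw($300)): balance=$950.48 total_interest=$50.48
After 8 (year_end (apply 10% annual interest)): balance=$1045.52 total_interest=$145.52
After 9 (year_end (apply 10% annual interest)): balance=$1150.07 total_interest=$250.07

Answer: 1150.07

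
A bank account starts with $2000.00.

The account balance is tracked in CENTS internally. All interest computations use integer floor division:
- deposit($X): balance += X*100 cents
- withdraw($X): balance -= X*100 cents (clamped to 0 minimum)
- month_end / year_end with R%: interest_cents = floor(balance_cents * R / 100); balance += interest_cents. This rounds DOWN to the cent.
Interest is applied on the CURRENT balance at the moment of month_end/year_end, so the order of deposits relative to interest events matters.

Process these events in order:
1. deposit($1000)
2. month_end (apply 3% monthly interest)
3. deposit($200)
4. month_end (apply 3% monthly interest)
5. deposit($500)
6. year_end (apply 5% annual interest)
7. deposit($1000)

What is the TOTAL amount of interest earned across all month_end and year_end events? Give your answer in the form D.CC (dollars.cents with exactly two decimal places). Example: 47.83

Answer: 383.13

Derivation:
After 1 (deposit($1000)): balance=$3000.00 total_interest=$0.00
After 2 (month_end (apply 3% monthly interest)): balance=$3090.00 total_interest=$90.00
After 3 (deposit($200)): balance=$3290.00 total_interest=$90.00
After 4 (month_end (apply 3% monthly interest)): balance=$3388.70 total_interest=$188.70
After 5 (deposit($500)): balance=$3888.70 total_interest=$188.70
After 6 (year_end (apply 5% annual interest)): balance=$4083.13 total_interest=$383.13
After 7 (deposit($1000)): balance=$5083.13 total_interest=$383.13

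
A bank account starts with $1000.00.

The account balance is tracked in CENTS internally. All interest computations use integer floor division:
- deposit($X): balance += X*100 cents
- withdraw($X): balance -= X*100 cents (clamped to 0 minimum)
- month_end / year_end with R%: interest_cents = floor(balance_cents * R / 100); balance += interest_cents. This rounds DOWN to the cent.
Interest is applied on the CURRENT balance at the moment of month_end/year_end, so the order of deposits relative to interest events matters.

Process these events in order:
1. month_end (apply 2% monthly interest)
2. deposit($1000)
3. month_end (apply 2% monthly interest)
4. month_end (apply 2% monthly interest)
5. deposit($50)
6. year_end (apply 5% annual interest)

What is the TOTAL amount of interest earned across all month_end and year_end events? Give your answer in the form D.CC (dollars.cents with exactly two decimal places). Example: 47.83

After 1 (month_end (apply 2% monthly interest)): balance=$1020.00 total_interest=$20.00
After 2 (deposit($1000)): balance=$2020.00 total_interest=$20.00
After 3 (month_end (apply 2% monthly interest)): balance=$2060.40 total_interest=$60.40
After 4 (month_end (apply 2% monthly interest)): balance=$2101.60 total_interest=$101.60
After 5 (deposit($50)): balance=$2151.60 total_interest=$101.60
After 6 (year_end (apply 5% annual interest)): balance=$2259.18 total_interest=$209.18

Answer: 209.18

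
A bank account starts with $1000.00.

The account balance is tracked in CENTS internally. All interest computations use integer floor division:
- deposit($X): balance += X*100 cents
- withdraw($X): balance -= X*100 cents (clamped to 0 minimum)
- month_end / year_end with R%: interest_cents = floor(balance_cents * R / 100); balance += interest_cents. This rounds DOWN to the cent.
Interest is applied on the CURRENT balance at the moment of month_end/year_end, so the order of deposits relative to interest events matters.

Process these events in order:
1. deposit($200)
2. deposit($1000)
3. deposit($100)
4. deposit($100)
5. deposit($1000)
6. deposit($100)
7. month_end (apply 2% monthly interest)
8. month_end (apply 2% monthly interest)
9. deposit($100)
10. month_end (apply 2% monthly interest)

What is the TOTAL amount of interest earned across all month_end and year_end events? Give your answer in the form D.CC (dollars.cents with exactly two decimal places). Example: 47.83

Answer: 216.22

Derivation:
After 1 (deposit($200)): balance=$1200.00 total_interest=$0.00
After 2 (deposit($1000)): balance=$2200.00 total_interest=$0.00
After 3 (deposit($100)): balance=$2300.00 total_interest=$0.00
After 4 (deposit($100)): balance=$2400.00 total_interest=$0.00
After 5 (deposit($1000)): balance=$3400.00 total_interest=$0.00
After 6 (deposit($100)): balance=$3500.00 total_interest=$0.00
After 7 (month_end (apply 2% monthly interest)): balance=$3570.00 total_interest=$70.00
After 8 (month_end (apply 2% monthly interest)): balance=$3641.40 total_interest=$141.40
After 9 (deposit($100)): balance=$3741.40 total_interest=$141.40
After 10 (month_end (apply 2% monthly interest)): balance=$3816.22 total_interest=$216.22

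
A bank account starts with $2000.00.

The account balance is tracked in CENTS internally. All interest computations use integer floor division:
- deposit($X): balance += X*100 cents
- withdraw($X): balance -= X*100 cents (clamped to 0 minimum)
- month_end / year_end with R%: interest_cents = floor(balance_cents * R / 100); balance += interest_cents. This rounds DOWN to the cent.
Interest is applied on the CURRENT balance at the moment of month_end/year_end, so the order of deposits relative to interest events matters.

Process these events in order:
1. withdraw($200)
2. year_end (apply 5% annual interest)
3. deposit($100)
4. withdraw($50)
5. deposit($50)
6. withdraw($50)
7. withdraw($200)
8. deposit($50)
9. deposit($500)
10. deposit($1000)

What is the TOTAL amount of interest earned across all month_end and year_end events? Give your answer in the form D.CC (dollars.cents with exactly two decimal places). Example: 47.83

Answer: 90.00

Derivation:
After 1 (withdraw($200)): balance=$1800.00 total_interest=$0.00
After 2 (year_end (apply 5% annual interest)): balance=$1890.00 total_interest=$90.00
After 3 (deposit($100)): balance=$1990.00 total_interest=$90.00
After 4 (withdraw($50)): balance=$1940.00 total_interest=$90.00
After 5 (deposit($50)): balance=$1990.00 total_interest=$90.00
After 6 (withdraw($50)): balance=$1940.00 total_interest=$90.00
After 7 (withdraw($200)): balance=$1740.00 total_interest=$90.00
After 8 (deposit($50)): balance=$1790.00 total_interest=$90.00
After 9 (deposit($500)): balance=$2290.00 total_interest=$90.00
After 10 (deposit($1000)): balance=$3290.00 total_interest=$90.00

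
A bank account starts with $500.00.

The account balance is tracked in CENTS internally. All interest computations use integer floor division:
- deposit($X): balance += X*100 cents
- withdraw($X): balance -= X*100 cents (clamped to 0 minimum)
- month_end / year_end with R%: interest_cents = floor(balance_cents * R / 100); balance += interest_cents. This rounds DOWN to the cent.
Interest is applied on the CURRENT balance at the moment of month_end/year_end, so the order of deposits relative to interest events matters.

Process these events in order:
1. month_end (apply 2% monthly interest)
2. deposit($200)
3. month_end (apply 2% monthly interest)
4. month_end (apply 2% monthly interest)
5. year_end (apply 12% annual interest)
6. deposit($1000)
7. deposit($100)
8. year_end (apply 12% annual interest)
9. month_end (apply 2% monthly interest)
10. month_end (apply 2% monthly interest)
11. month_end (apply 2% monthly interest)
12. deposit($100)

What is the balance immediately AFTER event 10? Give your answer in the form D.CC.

Answer: 2245.79

Derivation:
After 1 (month_end (apply 2% monthly interest)): balance=$510.00 total_interest=$10.00
After 2 (deposit($200)): balance=$710.00 total_interest=$10.00
After 3 (month_end (apply 2% monthly interest)): balance=$724.20 total_interest=$24.20
After 4 (month_end (apply 2% monthly interest)): balance=$738.68 total_interest=$38.68
After 5 (year_end (apply 12% annual interest)): balance=$827.32 total_interest=$127.32
After 6 (deposit($1000)): balance=$1827.32 total_interest=$127.32
After 7 (deposit($100)): balance=$1927.32 total_interest=$127.32
After 8 (year_end (apply 12% annual interest)): balance=$2158.59 total_interest=$358.59
After 9 (month_end (apply 2% monthly interest)): balance=$2201.76 total_interest=$401.76
After 10 (month_end (apply 2% monthly interest)): balance=$2245.79 total_interest=$445.79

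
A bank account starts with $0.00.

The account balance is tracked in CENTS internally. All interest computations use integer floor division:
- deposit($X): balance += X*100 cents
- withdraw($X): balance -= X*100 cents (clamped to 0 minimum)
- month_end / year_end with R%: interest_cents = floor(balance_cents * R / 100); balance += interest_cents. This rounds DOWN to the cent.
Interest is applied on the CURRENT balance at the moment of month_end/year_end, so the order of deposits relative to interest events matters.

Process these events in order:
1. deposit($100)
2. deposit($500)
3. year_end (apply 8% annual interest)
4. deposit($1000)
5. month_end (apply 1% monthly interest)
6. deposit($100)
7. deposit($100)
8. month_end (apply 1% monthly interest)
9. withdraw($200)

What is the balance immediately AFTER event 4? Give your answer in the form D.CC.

After 1 (deposit($100)): balance=$100.00 total_interest=$0.00
After 2 (deposit($500)): balance=$600.00 total_interest=$0.00
After 3 (year_end (apply 8% annual interest)): balance=$648.00 total_interest=$48.00
After 4 (deposit($1000)): balance=$1648.00 total_interest=$48.00

Answer: 1648.00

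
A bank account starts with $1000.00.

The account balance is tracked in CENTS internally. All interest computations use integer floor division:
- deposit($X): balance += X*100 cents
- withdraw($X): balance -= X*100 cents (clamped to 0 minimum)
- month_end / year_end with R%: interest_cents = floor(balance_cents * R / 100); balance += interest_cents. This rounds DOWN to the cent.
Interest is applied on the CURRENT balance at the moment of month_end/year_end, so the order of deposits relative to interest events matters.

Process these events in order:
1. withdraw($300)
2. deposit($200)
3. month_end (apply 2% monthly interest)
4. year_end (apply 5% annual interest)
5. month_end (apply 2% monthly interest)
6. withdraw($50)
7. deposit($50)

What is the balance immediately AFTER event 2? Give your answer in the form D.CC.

After 1 (withdraw($300)): balance=$700.00 total_interest=$0.00
After 2 (deposit($200)): balance=$900.00 total_interest=$0.00

Answer: 900.00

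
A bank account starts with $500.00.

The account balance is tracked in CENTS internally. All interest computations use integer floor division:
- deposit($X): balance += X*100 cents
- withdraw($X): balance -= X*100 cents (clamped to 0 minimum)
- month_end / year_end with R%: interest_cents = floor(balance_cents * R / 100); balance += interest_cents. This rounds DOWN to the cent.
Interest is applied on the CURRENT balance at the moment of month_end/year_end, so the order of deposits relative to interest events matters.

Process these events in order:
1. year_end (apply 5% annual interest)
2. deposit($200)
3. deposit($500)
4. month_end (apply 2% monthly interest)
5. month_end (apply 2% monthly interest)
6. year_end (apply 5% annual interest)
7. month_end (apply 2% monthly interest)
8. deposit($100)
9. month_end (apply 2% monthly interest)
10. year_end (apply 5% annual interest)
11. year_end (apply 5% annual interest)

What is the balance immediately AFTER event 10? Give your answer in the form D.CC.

Answer: 1568.97

Derivation:
After 1 (year_end (apply 5% annual interest)): balance=$525.00 total_interest=$25.00
After 2 (deposit($200)): balance=$725.00 total_interest=$25.00
After 3 (deposit($500)): balance=$1225.00 total_interest=$25.00
After 4 (month_end (apply 2% monthly interest)): balance=$1249.50 total_interest=$49.50
After 5 (month_end (apply 2% monthly interest)): balance=$1274.49 total_interest=$74.49
After 6 (year_end (apply 5% annual interest)): balance=$1338.21 total_interest=$138.21
After 7 (month_end (apply 2% monthly interest)): balance=$1364.97 total_interest=$164.97
After 8 (deposit($100)): balance=$1464.97 total_interest=$164.97
After 9 (month_end (apply 2% monthly interest)): balance=$1494.26 total_interest=$194.26
After 10 (year_end (apply 5% annual interest)): balance=$1568.97 total_interest=$268.97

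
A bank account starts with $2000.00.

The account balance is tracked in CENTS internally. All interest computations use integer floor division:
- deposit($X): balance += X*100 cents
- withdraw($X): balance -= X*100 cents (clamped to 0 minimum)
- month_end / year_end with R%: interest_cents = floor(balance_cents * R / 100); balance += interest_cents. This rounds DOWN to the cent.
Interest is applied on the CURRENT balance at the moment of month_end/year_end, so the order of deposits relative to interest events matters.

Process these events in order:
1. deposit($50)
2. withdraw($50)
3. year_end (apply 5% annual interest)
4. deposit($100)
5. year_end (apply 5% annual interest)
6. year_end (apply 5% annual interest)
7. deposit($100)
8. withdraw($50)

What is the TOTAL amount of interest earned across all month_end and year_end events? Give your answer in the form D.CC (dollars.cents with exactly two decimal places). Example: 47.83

Answer: 325.50

Derivation:
After 1 (deposit($50)): balance=$2050.00 total_interest=$0.00
After 2 (withdraw($50)): balance=$2000.00 total_interest=$0.00
After 3 (year_end (apply 5% annual interest)): balance=$2100.00 total_interest=$100.00
After 4 (deposit($100)): balance=$2200.00 total_interest=$100.00
After 5 (year_end (apply 5% annual interest)): balance=$2310.00 total_interest=$210.00
After 6 (year_end (apply 5% annual interest)): balance=$2425.50 total_interest=$325.50
After 7 (deposit($100)): balance=$2525.50 total_interest=$325.50
After 8 (withdraw($50)): balance=$2475.50 total_interest=$325.50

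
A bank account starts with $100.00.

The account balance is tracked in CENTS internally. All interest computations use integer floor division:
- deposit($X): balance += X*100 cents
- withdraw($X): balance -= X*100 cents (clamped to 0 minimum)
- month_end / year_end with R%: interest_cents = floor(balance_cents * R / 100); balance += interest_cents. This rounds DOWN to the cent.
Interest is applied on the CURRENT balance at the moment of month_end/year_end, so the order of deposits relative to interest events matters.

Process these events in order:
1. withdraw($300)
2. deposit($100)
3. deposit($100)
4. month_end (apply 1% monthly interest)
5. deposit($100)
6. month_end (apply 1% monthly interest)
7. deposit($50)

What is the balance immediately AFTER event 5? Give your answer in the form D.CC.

After 1 (withdraw($300)): balance=$0.00 total_interest=$0.00
After 2 (deposit($100)): balance=$100.00 total_interest=$0.00
After 3 (deposit($100)): balance=$200.00 total_interest=$0.00
After 4 (month_end (apply 1% monthly interest)): balance=$202.00 total_interest=$2.00
After 5 (deposit($100)): balance=$302.00 total_interest=$2.00

Answer: 302.00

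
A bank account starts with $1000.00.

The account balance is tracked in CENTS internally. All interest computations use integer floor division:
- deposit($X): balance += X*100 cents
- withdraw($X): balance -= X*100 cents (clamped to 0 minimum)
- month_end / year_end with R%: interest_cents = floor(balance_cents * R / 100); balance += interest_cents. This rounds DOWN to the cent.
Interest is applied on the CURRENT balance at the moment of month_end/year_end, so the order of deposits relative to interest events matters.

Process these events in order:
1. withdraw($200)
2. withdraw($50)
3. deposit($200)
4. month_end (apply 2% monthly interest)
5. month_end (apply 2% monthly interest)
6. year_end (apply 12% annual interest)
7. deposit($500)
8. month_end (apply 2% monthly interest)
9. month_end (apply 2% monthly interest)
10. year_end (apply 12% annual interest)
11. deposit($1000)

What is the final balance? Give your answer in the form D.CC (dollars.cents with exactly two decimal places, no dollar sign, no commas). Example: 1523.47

Answer: 2872.51

Derivation:
After 1 (withdraw($200)): balance=$800.00 total_interest=$0.00
After 2 (withdraw($50)): balance=$750.00 total_interest=$0.00
After 3 (deposit($200)): balance=$950.00 total_interest=$0.00
After 4 (month_end (apply 2% monthly interest)): balance=$969.00 total_interest=$19.00
After 5 (month_end (apply 2% monthly interest)): balance=$988.38 total_interest=$38.38
After 6 (year_end (apply 12% annual interest)): balance=$1106.98 total_interest=$156.98
After 7 (deposit($500)): balance=$1606.98 total_interest=$156.98
After 8 (month_end (apply 2% monthly interest)): balance=$1639.11 total_interest=$189.11
After 9 (month_end (apply 2% monthly interest)): balance=$1671.89 total_interest=$221.89
After 10 (year_end (apply 12% annual interest)): balance=$1872.51 total_interest=$422.51
After 11 (deposit($1000)): balance=$2872.51 total_interest=$422.51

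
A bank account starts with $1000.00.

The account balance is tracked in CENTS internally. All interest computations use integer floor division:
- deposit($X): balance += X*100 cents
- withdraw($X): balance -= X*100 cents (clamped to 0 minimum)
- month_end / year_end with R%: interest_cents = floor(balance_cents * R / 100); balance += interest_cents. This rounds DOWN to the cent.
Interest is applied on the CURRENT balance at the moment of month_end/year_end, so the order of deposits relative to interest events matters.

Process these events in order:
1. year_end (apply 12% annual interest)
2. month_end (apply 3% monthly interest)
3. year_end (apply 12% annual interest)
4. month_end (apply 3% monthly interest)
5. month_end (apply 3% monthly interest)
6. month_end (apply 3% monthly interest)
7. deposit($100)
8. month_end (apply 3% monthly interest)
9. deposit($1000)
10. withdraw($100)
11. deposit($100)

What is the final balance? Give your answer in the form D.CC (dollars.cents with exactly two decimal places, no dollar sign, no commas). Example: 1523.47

Answer: 2557.18

Derivation:
After 1 (year_end (apply 12% annual interest)): balance=$1120.00 total_interest=$120.00
After 2 (month_end (apply 3% monthly interest)): balance=$1153.60 total_interest=$153.60
After 3 (year_end (apply 12% annual interest)): balance=$1292.03 total_interest=$292.03
After 4 (month_end (apply 3% monthly interest)): balance=$1330.79 total_interest=$330.79
After 5 (month_end (apply 3% monthly interest)): balance=$1370.71 total_interest=$370.71
After 6 (month_end (apply 3% monthly interest)): balance=$1411.83 total_interest=$411.83
After 7 (deposit($100)): balance=$1511.83 total_interest=$411.83
After 8 (month_end (apply 3% monthly interest)): balance=$1557.18 total_interest=$457.18
After 9 (deposit($1000)): balance=$2557.18 total_interest=$457.18
After 10 (withdraw($100)): balance=$2457.18 total_interest=$457.18
After 11 (deposit($100)): balance=$2557.18 total_interest=$457.18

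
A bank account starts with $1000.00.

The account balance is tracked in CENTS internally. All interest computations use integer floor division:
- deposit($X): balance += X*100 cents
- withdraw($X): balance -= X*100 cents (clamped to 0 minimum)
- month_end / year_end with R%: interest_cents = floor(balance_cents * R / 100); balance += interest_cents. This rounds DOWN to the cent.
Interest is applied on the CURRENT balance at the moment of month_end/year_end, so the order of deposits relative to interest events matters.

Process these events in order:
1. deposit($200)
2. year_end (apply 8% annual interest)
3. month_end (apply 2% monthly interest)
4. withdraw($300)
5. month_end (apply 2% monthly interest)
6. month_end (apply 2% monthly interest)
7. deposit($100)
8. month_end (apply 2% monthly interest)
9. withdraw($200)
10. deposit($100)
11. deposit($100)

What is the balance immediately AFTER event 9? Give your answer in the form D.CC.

Answer: 986.45

Derivation:
After 1 (deposit($200)): balance=$1200.00 total_interest=$0.00
After 2 (year_end (apply 8% annual interest)): balance=$1296.00 total_interest=$96.00
After 3 (month_end (apply 2% monthly interest)): balance=$1321.92 total_interest=$121.92
After 4 (withdraw($300)): balance=$1021.92 total_interest=$121.92
After 5 (month_end (apply 2% monthly interest)): balance=$1042.35 total_interest=$142.35
After 6 (month_end (apply 2% monthly interest)): balance=$1063.19 total_interest=$163.19
After 7 (deposit($100)): balance=$1163.19 total_interest=$163.19
After 8 (month_end (apply 2% monthly interest)): balance=$1186.45 total_interest=$186.45
After 9 (withdraw($200)): balance=$986.45 total_interest=$186.45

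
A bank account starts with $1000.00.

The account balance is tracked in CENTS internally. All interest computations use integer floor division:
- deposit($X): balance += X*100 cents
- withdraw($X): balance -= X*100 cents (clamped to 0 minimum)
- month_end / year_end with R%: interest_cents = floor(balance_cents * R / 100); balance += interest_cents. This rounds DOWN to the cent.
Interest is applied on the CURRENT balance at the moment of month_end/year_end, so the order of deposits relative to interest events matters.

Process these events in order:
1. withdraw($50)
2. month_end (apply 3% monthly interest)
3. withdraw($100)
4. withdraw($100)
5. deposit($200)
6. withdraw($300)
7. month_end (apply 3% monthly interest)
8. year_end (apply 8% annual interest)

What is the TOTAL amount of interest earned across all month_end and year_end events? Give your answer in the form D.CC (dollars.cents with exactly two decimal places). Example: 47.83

After 1 (withdraw($50)): balance=$950.00 total_interest=$0.00
After 2 (month_end (apply 3% monthly interest)): balance=$978.50 total_interest=$28.50
After 3 (withdraw($100)): balance=$878.50 total_interest=$28.50
After 4 (withdraw($100)): balance=$778.50 total_interest=$28.50
After 5 (deposit($200)): balance=$978.50 total_interest=$28.50
After 6 (withdraw($300)): balance=$678.50 total_interest=$28.50
After 7 (month_end (apply 3% monthly interest)): balance=$698.85 total_interest=$48.85
After 8 (year_end (apply 8% annual interest)): balance=$754.75 total_interest=$104.75

Answer: 104.75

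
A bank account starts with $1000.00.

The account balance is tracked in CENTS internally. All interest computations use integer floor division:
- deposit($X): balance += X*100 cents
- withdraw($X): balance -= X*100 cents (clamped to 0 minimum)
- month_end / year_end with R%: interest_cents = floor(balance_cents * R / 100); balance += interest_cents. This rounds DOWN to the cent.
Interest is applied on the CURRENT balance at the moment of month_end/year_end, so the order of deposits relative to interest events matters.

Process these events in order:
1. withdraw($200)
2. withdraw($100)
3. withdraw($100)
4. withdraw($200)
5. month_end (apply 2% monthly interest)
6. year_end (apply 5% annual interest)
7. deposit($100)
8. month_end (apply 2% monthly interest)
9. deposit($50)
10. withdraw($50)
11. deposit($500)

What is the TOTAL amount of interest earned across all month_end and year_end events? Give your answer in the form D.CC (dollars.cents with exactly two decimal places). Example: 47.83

After 1 (withdraw($200)): balance=$800.00 total_interest=$0.00
After 2 (withdraw($100)): balance=$700.00 total_interest=$0.00
After 3 (withdraw($100)): balance=$600.00 total_interest=$0.00
After 4 (withdraw($200)): balance=$400.00 total_interest=$0.00
After 5 (month_end (apply 2% monthly interest)): balance=$408.00 total_interest=$8.00
After 6 (year_end (apply 5% annual interest)): balance=$428.40 total_interest=$28.40
After 7 (deposit($100)): balance=$528.40 total_interest=$28.40
After 8 (month_end (apply 2% monthly interest)): balance=$538.96 total_interest=$38.96
After 9 (deposit($50)): balance=$588.96 total_interest=$38.96
After 10 (withdraw($50)): balance=$538.96 total_interest=$38.96
After 11 (deposit($500)): balance=$1038.96 total_interest=$38.96

Answer: 38.96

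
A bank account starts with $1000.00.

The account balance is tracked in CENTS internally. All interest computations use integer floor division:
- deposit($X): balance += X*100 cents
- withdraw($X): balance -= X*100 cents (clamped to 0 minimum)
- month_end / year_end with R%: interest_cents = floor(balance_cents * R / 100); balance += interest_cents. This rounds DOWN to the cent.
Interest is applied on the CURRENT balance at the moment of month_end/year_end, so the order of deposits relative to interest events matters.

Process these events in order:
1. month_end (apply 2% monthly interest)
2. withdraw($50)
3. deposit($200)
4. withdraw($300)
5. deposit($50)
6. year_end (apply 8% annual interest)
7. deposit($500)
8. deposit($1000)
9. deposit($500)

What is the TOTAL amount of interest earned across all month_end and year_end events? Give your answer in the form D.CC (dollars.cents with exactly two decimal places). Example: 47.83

Answer: 93.60

Derivation:
After 1 (month_end (apply 2% monthly interest)): balance=$1020.00 total_interest=$20.00
After 2 (withdraw($50)): balance=$970.00 total_interest=$20.00
After 3 (deposit($200)): balance=$1170.00 total_interest=$20.00
After 4 (withdraw($300)): balance=$870.00 total_interest=$20.00
After 5 (deposit($50)): balance=$920.00 total_interest=$20.00
After 6 (year_end (apply 8% annual interest)): balance=$993.60 total_interest=$93.60
After 7 (deposit($500)): balance=$1493.60 total_interest=$93.60
After 8 (deposit($1000)): balance=$2493.60 total_interest=$93.60
After 9 (deposit($500)): balance=$2993.60 total_interest=$93.60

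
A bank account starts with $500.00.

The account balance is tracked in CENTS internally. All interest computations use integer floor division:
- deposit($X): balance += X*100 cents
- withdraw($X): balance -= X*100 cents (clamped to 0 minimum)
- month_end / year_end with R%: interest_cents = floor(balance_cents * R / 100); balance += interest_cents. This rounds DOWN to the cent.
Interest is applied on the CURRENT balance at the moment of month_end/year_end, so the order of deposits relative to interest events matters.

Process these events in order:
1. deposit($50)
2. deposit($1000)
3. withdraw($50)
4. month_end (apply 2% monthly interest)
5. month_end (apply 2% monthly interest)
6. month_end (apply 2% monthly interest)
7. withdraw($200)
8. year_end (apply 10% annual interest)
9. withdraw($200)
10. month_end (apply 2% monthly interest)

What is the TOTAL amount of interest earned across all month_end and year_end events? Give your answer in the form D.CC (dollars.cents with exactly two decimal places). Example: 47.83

After 1 (deposit($50)): balance=$550.00 total_interest=$0.00
After 2 (deposit($1000)): balance=$1550.00 total_interest=$0.00
After 3 (withdraw($50)): balance=$1500.00 total_interest=$0.00
After 4 (month_end (apply 2% monthly interest)): balance=$1530.00 total_interest=$30.00
After 5 (month_end (apply 2% monthly interest)): balance=$1560.60 total_interest=$60.60
After 6 (month_end (apply 2% monthly interest)): balance=$1591.81 total_interest=$91.81
After 7 (withdraw($200)): balance=$1391.81 total_interest=$91.81
After 8 (year_end (apply 10% annual interest)): balance=$1530.99 total_interest=$230.99
After 9 (withdraw($200)): balance=$1330.99 total_interest=$230.99
After 10 (month_end (apply 2% monthly interest)): balance=$1357.60 total_interest=$257.60

Answer: 257.60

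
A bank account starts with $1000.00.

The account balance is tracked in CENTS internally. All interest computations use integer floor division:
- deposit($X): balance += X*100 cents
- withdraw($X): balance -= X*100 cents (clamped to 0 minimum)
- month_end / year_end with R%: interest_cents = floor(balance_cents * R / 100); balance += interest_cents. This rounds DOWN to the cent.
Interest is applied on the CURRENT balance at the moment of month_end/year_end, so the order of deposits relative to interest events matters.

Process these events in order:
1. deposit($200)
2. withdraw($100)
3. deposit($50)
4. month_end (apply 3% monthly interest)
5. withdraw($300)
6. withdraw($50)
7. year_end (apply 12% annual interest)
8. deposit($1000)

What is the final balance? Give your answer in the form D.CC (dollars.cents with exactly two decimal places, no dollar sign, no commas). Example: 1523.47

Answer: 1934.64

Derivation:
After 1 (deposit($200)): balance=$1200.00 total_interest=$0.00
After 2 (withdraw($100)): balance=$1100.00 total_interest=$0.00
After 3 (deposit($50)): balance=$1150.00 total_interest=$0.00
After 4 (month_end (apply 3% monthly interest)): balance=$1184.50 total_interest=$34.50
After 5 (withdraw($300)): balance=$884.50 total_interest=$34.50
After 6 (withdraw($50)): balance=$834.50 total_interest=$34.50
After 7 (year_end (apply 12% annual interest)): balance=$934.64 total_interest=$134.64
After 8 (deposit($1000)): balance=$1934.64 total_interest=$134.64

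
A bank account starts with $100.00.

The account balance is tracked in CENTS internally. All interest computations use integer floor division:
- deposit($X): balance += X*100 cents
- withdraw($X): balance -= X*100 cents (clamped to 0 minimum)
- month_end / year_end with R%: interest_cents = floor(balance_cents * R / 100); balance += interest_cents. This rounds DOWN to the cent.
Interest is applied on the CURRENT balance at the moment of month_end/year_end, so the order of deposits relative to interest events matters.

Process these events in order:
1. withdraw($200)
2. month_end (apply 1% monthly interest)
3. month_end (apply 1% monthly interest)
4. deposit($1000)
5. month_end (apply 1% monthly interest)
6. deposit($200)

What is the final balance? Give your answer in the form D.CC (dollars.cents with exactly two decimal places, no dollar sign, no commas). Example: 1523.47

After 1 (withdraw($200)): balance=$0.00 total_interest=$0.00
After 2 (month_end (apply 1% monthly interest)): balance=$0.00 total_interest=$0.00
After 3 (month_end (apply 1% monthly interest)): balance=$0.00 total_interest=$0.00
After 4 (deposit($1000)): balance=$1000.00 total_interest=$0.00
After 5 (month_end (apply 1% monthly interest)): balance=$1010.00 total_interest=$10.00
After 6 (deposit($200)): balance=$1210.00 total_interest=$10.00

Answer: 1210.00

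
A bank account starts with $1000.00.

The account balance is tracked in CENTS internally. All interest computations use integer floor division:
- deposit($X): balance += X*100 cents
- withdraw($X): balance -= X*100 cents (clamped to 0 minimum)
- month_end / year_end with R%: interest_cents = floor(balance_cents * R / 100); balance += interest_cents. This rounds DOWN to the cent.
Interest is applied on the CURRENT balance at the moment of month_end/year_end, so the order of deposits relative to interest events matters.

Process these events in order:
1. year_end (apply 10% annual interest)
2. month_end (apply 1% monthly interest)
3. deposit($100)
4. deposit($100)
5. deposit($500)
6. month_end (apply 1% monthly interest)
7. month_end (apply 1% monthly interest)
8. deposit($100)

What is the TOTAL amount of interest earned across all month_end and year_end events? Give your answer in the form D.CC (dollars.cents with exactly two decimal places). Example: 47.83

Answer: 147.40

Derivation:
After 1 (year_end (apply 10% annual interest)): balance=$1100.00 total_interest=$100.00
After 2 (month_end (apply 1% monthly interest)): balance=$1111.00 total_interest=$111.00
After 3 (deposit($100)): balance=$1211.00 total_interest=$111.00
After 4 (deposit($100)): balance=$1311.00 total_interest=$111.00
After 5 (deposit($500)): balance=$1811.00 total_interest=$111.00
After 6 (month_end (apply 1% monthly interest)): balance=$1829.11 total_interest=$129.11
After 7 (month_end (apply 1% monthly interest)): balance=$1847.40 total_interest=$147.40
After 8 (deposit($100)): balance=$1947.40 total_interest=$147.40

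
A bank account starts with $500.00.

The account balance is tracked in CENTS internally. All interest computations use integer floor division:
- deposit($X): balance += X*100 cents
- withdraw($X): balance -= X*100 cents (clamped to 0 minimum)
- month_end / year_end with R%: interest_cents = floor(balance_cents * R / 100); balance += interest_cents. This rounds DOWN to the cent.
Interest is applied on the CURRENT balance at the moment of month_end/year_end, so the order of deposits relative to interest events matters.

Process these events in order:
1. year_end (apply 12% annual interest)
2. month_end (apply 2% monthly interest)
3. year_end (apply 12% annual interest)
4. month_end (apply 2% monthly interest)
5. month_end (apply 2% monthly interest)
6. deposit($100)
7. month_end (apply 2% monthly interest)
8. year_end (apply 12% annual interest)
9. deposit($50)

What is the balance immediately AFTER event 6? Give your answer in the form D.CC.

Answer: 765.58

Derivation:
After 1 (year_end (apply 12% annual interest)): balance=$560.00 total_interest=$60.00
After 2 (month_end (apply 2% monthly interest)): balance=$571.20 total_interest=$71.20
After 3 (year_end (apply 12% annual interest)): balance=$639.74 total_interest=$139.74
After 4 (month_end (apply 2% monthly interest)): balance=$652.53 total_interest=$152.53
After 5 (month_end (apply 2% monthly interest)): balance=$665.58 total_interest=$165.58
After 6 (deposit($100)): balance=$765.58 total_interest=$165.58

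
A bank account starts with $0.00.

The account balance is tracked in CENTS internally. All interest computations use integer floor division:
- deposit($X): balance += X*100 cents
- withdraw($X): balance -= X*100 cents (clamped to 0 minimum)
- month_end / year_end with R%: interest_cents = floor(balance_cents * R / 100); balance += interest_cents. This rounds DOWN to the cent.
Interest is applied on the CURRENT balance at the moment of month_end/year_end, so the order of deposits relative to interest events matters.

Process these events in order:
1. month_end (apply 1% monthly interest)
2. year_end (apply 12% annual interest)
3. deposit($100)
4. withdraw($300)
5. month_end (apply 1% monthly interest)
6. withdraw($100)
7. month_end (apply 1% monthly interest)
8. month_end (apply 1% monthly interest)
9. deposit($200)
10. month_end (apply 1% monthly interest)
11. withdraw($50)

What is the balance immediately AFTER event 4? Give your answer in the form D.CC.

After 1 (month_end (apply 1% monthly interest)): balance=$0.00 total_interest=$0.00
After 2 (year_end (apply 12% annual interest)): balance=$0.00 total_interest=$0.00
After 3 (deposit($100)): balance=$100.00 total_interest=$0.00
After 4 (withdraw($300)): balance=$0.00 total_interest=$0.00

Answer: 0.00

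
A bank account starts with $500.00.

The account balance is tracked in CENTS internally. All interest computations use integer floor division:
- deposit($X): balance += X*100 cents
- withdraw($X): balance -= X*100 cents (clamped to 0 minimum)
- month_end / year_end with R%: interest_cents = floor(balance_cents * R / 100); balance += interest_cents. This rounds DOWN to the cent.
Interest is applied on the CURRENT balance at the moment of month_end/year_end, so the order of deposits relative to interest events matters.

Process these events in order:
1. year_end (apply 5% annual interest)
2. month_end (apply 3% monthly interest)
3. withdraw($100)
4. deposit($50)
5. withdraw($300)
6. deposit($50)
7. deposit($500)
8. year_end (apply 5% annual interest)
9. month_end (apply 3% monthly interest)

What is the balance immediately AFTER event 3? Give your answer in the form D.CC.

After 1 (year_end (apply 5% annual interest)): balance=$525.00 total_interest=$25.00
After 2 (month_end (apply 3% monthly interest)): balance=$540.75 total_interest=$40.75
After 3 (withdraw($100)): balance=$440.75 total_interest=$40.75

Answer: 440.75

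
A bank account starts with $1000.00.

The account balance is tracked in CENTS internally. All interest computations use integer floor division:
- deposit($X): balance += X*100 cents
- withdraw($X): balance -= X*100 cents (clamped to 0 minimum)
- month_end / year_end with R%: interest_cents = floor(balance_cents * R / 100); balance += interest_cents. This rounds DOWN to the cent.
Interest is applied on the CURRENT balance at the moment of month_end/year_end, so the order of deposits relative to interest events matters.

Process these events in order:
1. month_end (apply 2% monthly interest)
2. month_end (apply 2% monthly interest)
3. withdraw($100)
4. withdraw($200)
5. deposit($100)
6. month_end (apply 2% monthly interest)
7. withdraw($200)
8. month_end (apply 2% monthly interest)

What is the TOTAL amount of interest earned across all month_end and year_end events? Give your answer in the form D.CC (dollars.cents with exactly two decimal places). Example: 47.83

After 1 (month_end (apply 2% monthly interest)): balance=$1020.00 total_interest=$20.00
After 2 (month_end (apply 2% monthly interest)): balance=$1040.40 total_interest=$40.40
After 3 (withdraw($100)): balance=$940.40 total_interest=$40.40
After 4 (withdraw($200)): balance=$740.40 total_interest=$40.40
After 5 (deposit($100)): balance=$840.40 total_interest=$40.40
After 6 (month_end (apply 2% monthly interest)): balance=$857.20 total_interest=$57.20
After 7 (withdraw($200)): balance=$657.20 total_interest=$57.20
After 8 (month_end (apply 2% monthly interest)): balance=$670.34 total_interest=$70.34

Answer: 70.34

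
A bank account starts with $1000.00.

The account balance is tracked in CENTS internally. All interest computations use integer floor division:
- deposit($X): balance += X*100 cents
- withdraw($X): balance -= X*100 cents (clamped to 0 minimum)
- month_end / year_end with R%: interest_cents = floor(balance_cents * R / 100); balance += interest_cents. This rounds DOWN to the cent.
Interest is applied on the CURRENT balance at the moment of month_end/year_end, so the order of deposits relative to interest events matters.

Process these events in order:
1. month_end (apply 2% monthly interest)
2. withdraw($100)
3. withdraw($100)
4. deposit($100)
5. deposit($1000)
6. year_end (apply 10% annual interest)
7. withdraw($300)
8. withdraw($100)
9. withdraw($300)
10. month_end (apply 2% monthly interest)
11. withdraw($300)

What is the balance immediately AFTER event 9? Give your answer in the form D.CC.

Answer: 1412.00

Derivation:
After 1 (month_end (apply 2% monthly interest)): balance=$1020.00 total_interest=$20.00
After 2 (withdraw($100)): balance=$920.00 total_interest=$20.00
After 3 (withdraw($100)): balance=$820.00 total_interest=$20.00
After 4 (deposit($100)): balance=$920.00 total_interest=$20.00
After 5 (deposit($1000)): balance=$1920.00 total_interest=$20.00
After 6 (year_end (apply 10% annual interest)): balance=$2112.00 total_interest=$212.00
After 7 (withdraw($300)): balance=$1812.00 total_interest=$212.00
After 8 (withdraw($100)): balance=$1712.00 total_interest=$212.00
After 9 (withdraw($300)): balance=$1412.00 total_interest=$212.00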